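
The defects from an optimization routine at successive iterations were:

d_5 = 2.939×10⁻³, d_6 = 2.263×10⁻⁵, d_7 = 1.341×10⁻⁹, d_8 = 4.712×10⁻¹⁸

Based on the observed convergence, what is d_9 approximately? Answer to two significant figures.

First estimate the order: p ≈ ln(d_8/d_7) / ln(d_7/d_6) = ln(4.712×10⁻¹⁸/1.341×10⁻⁹)/ln(1.341×10⁻⁹/2.263×10⁻⁵) = ln(3.5138e-09)/ln(5.92576e-05) ≈ 1.9999.
Then d_9 ≈ d_8·(d_8/d_7)^p = 4.712×10⁻¹⁸·(3.5138e-09)^1.9999 = 4.712×10⁻¹⁸·1.23708e-17 ≈ 5.829e-35.

5.8e-35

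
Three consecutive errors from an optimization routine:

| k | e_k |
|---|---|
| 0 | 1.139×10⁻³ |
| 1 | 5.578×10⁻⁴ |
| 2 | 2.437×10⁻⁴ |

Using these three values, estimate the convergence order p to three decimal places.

1.160

p ≈ ln(e_2/e_1) / ln(e_1/e_0)
  = ln(2.437×10⁻⁴/5.578×10⁻⁴) / ln(5.578×10⁻⁴/1.139×10⁻³)
  = ln(0.436895) / ln(0.489728)
  = -0.828062 / -0.713905 ≈ 1.159905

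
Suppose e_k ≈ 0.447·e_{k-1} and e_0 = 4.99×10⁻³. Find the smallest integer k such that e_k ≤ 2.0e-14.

33

After k steps, e_k ≈ 4.99×10⁻³·0.447^k.
Need 0.447^k ≤ 2.0e-14/4.99×10⁻³ = 4.00802e-12.
k ≥ ln(4.00802e-12)/ln(0.447) = -26.2427/-0.80520 = 32.592.
Smallest integer k = 33.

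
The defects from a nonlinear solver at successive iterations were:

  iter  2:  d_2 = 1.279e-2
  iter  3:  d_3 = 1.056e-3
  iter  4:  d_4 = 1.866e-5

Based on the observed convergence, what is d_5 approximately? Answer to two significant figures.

2.7e-8

First estimate the order: p ≈ ln(d_4/d_3) / ln(d_3/d_2) = ln(1.866e-5/1.056e-3)/ln(1.056e-3/1.279e-2) = ln(0.0176705)/ln(0.0825645) ≈ 1.6181.
Then d_5 ≈ d_4·(d_4/d_3)^p = 1.866e-5·(0.0176705)^1.6181 = 1.866e-5·0.00145839 ≈ 2.721e-08.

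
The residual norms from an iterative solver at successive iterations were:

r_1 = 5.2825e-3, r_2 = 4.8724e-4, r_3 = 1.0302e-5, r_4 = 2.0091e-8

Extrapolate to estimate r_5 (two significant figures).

8.3e-13

First estimate the order: p ≈ ln(r_4/r_3) / ln(r_3/r_2) = ln(2.0091e-8/1.0302e-5)/ln(1.0302e-5/4.8724e-4) = ln(0.0019502)/ln(0.0211436) ≈ 1.6180.
Then r_5 ≈ r_4·(r_4/r_3)^p = 2.0091e-8·(0.0019502)^1.6180 = 2.0091e-8·4.12428e-05 ≈ 8.286e-13.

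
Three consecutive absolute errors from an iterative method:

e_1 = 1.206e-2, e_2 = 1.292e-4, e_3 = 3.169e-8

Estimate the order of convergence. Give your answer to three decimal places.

1.833

p ≈ ln(e_3/e_2) / ln(e_2/e_1)
  = ln(3.169e-8/1.292e-4) / ln(1.292e-4/1.206e-2)
  = ln(0.000245279) / ln(0.0107131)
  = -8.313114 / -4.536288 ≈ 1.832581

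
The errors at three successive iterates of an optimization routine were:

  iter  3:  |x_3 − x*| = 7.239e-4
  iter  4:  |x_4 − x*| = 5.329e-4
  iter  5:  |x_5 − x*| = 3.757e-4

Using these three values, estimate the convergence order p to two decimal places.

p ≈ ln(|x_5 − x*|/|x_4 − x*|) / ln(|x_4 − x*|/|x_3 − x*|)
  = ln(3.757e-4/5.329e-4) / ln(5.329e-4/7.239e-4)
  = ln(0.70501) / ln(0.736151)
  = -0.34954 / -0.30632 ≈ 1.14109

1.14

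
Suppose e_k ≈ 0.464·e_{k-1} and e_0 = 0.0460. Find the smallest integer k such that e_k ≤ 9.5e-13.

33

After k steps, e_k ≈ 0.0460·0.464^k.
Need 0.464^k ≤ 9.5e-13/0.0460 = 2.06522e-11.
k ≥ ln(2.06522e-11)/ln(0.464) = -24.6032/-0.76787 = 32.041.
Smallest integer k = 33.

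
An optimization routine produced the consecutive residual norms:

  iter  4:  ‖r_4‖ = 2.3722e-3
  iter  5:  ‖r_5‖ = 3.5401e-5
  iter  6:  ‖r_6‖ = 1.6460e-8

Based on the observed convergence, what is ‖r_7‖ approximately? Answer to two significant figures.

1.4e-14

First estimate the order: p ≈ ln(‖r_6‖/‖r_5‖) / ln(‖r_5‖/‖r_4‖) = ln(1.6460e-8/3.5401e-5)/ln(3.5401e-5/2.3722e-3) = ln(0.000464959)/ln(0.0149233) ≈ 1.8249.
Then ‖r_7‖ ≈ ‖r_6‖·(‖r_6‖/‖r_5‖)^p = 1.6460e-8·(0.000464959)^1.8249 = 1.6460e-8·8.28638e-07 ≈ 1.364e-14.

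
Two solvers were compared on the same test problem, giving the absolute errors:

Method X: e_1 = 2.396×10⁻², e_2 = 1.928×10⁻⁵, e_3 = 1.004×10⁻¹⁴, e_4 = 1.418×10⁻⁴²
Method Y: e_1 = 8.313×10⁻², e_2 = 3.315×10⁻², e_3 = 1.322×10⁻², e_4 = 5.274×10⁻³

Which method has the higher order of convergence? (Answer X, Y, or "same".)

Method X: p ≈ ln(1.418×10⁻⁴²/1.004×10⁻¹⁴)/ln(1.004×10⁻¹⁴/1.928×10⁻⁵) ≈ 3.00.
Method Y: p ≈ ln(5.274×10⁻³/1.322×10⁻²)/ln(1.322×10⁻²/3.315×10⁻²) ≈ 1.00.
Method X has the higher order (≈3.0 vs ≈1.0).

X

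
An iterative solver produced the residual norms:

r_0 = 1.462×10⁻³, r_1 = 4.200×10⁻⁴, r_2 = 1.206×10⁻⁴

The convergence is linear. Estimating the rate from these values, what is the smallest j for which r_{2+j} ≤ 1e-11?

Rate ρ ≈ r_2/r_1 = 1.206×10⁻⁴/4.200×10⁻⁴ = 0.2871.
After j more steps, r_{2+j} ≈ 1.206×10⁻⁴·ρ^j; need ρ^j ≤ 1e-11/1.206×10⁻⁴ = 8.29187e-08.
j ≥ ln(8.29187e-08)/ln(0.2871) = -16.3054/-1.24792 = 13.066.
So 14 more iterations are needed.

14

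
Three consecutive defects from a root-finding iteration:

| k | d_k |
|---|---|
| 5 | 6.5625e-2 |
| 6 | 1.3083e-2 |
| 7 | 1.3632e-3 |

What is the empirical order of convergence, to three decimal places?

1.402

p ≈ ln(d_7/d_6) / ln(d_6/d_5)
  = ln(1.3632e-3/1.3083e-2) / ln(1.3083e-2/6.5625e-2)
  = ln(0.104196) / ln(0.19936)
  = -2.261482 / -1.612643 ≈ 1.402345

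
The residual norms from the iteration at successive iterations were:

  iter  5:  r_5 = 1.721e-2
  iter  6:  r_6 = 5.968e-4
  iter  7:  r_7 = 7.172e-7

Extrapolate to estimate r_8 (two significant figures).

1.0e-12

First estimate the order: p ≈ ln(r_7/r_6) / ln(r_6/r_5) = ln(7.172e-7/5.968e-4)/ln(5.968e-4/1.721e-2) = ln(0.00120174)/ln(0.0346775) ≈ 2.0002.
Then r_8 ≈ r_7·(r_7/r_6)^p = 7.172e-7·(0.00120174)^2.0002 = 7.172e-7·1.44224e-06 ≈ 1.034e-12.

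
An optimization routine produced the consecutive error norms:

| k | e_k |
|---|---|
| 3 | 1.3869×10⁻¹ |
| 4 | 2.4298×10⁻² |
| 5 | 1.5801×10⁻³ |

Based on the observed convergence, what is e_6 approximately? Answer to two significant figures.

First estimate the order: p ≈ ln(e_5/e_4) / ln(e_4/e_3) = ln(1.5801×10⁻³/2.4298×10⁻²)/ln(2.4298×10⁻²/1.3869×10⁻¹) = ln(0.06503)/ln(0.175196) ≈ 1.5690.
Then e_6 ≈ e_5·(e_5/e_4)^p = 1.5801×10⁻³·(0.06503)^1.5690 = 1.5801×10⁻³·0.0137333 ≈ 2.17e-05.

2.2e-5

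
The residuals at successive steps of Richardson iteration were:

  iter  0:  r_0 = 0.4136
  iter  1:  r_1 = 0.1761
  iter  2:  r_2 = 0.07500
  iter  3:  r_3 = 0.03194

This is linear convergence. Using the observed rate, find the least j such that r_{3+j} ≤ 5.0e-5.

Rate ρ ≈ r_3/r_2 = 0.03194/0.07500 = 0.4259.
After j more steps, r_{3+j} ≈ 0.03194·ρ^j; need ρ^j ≤ 5.0e-5/0.03194 = 0.00156544.
j ≥ ln(0.00156544)/ln(0.4259) = -6.4596/-0.85355 = 7.568.
So 8 more iterations are needed.

8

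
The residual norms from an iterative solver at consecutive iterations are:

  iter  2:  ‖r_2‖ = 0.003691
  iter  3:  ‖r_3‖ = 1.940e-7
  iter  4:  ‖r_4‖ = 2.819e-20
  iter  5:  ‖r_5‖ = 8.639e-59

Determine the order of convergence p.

Consecutive ratios: ‖r_5‖/‖r_4‖ = 8.639e-59/2.819e-20 = 3.06456e-39, ‖r_4‖/‖r_3‖ = 2.819e-20/1.940e-7 = 1.45309e-13.
p ≈ ln(3.06456e-39)/ln(1.45309e-13) = -88.6809/-29.5599 ≈ 3.00.
So the convergence is cubic (order 3).

3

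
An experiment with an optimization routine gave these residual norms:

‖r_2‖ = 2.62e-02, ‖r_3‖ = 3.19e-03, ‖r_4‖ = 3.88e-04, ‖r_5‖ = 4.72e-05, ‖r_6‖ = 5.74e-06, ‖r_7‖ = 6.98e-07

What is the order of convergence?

1

Consecutive ratios: ‖r_7‖/‖r_6‖ = 6.98e-07/5.74e-06 = 0.121603, ‖r_6‖/‖r_5‖ = 5.74e-06/4.72e-05 = 0.12161.
p ≈ ln(0.121603)/ln(0.12161) = -2.1070/-2.1069 ≈ 1.00.
So the convergence is linear (order 1).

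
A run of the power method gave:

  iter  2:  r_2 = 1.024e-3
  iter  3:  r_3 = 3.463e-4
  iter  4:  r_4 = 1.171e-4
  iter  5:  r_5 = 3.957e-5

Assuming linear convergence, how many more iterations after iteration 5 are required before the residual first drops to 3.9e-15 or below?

Rate ρ ≈ r_5/r_4 = 3.957e-5/1.171e-4 = 0.3379.
After j more steps, r_{5+j} ≈ 3.957e-5·ρ^j; need ρ^j ≤ 3.9e-15/3.957e-5 = 9.85595e-11.
j ≥ ln(9.85595e-11)/ln(0.3379) = -23.0404/-1.08501 = 21.235.
So 22 more iterations are needed.

22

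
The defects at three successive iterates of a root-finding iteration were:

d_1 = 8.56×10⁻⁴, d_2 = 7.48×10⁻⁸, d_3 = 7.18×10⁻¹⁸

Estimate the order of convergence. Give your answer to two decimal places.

p ≈ ln(d_3/d_2) / ln(d_2/d_1)
  = ln(7.18×10⁻¹⁸/7.48×10⁻⁸) / ln(7.48×10⁻⁸/8.56×10⁻⁴)
  = ln(9.59893e-11) / ln(8.73832e-05)
  = -23.06678 / -9.34521 ≈ 2.46830

2.47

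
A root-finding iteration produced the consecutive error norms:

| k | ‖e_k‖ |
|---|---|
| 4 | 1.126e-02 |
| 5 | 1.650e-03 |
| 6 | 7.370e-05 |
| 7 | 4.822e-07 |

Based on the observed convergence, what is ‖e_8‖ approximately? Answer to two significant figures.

1.4e-10

First estimate the order: p ≈ ln(‖e_7‖/‖e_6‖) / ln(‖e_6‖/‖e_5‖) = ln(4.822e-07/7.370e-05)/ln(7.370e-05/1.650e-03) = ln(0.00654274)/ln(0.0446667) ≈ 1.6179.
Then ‖e_8‖ ≈ ‖e_7‖·(‖e_7‖/‖e_6‖)^p = 4.822e-07·(0.00654274)^1.6179 = 4.822e-07·0.000292494 ≈ 1.41e-10.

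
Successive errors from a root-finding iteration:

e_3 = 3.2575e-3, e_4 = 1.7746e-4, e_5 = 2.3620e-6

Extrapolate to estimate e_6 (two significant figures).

First estimate the order: p ≈ ln(e_5/e_4) / ln(e_4/e_3) = ln(2.3620e-6/1.7746e-4)/ln(1.7746e-4/3.2575e-3) = ln(0.01331)/ln(0.0544774) ≈ 1.4843.
Then e_6 ≈ e_5·(e_5/e_4)^p = 2.3620e-6·(0.01331)^1.4843 = 2.3620e-6·0.0016433 ≈ 3.881e-09.

3.9e-9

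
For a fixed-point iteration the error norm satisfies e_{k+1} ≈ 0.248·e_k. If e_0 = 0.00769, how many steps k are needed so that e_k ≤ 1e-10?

After k steps, e_k ≈ 0.00769·0.248^k.
Need 0.248^k ≤ 1e-10/0.00769 = 1.30039e-08.
k ≥ ln(1.30039e-08)/ln(0.248) = -18.1580/-1.39433 = 13.023.
Smallest integer k = 14.

14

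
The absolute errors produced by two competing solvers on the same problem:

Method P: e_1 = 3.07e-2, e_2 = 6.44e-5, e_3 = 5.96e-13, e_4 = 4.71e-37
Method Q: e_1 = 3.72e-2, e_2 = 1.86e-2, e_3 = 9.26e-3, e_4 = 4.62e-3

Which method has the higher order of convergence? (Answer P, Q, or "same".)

P

Method P: p ≈ ln(4.71e-37/5.96e-13)/ln(5.96e-13/6.44e-5) ≈ 3.00.
Method Q: p ≈ ln(4.62e-3/9.26e-3)/ln(9.26e-3/1.86e-2) ≈ 1.00.
Method P has the higher order (≈3.0 vs ≈1.0).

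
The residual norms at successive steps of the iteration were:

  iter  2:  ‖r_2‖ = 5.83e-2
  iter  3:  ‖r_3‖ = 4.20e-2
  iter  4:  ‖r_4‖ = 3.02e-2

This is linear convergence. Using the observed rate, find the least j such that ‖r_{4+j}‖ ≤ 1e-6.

32

Rate ρ ≈ ‖r_4‖/‖r_3‖ = 3.02e-2/4.20e-2 = 0.7190.
After j more steps, ‖r_{4+j}‖ ≈ 3.02e-2·ρ^j; need ρ^j ≤ 1e-6/3.02e-2 = 3.31126e-05.
j ≥ ln(3.31126e-05)/ln(0.7190) = -10.3156/-0.32989 = 31.270.
So 32 more iterations are needed.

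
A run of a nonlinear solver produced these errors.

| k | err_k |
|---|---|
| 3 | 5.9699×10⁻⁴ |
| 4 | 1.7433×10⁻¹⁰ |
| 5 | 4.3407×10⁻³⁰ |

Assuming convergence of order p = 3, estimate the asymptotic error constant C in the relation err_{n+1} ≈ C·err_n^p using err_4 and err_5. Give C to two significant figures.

0.82

C ≈ err_5 / err_4^3
  = 4.3407×10⁻³⁰ / (1.7433×10⁻¹⁰)^3
  = 4.3407×10⁻³⁰ / 5.29805e-30 ≈ 0.8193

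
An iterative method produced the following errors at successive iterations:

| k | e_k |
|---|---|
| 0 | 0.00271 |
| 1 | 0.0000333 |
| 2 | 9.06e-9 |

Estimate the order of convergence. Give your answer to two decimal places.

p ≈ ln(e_2/e_1) / ln(e_1/e_0)
  = ln(9.06e-9/0.0000333) / ln(0.0000333/0.00271)
  = ln(0.000272072) / ln(0.0122878)
  = -8.20944 / -4.39915 ≈ 1.86614

1.87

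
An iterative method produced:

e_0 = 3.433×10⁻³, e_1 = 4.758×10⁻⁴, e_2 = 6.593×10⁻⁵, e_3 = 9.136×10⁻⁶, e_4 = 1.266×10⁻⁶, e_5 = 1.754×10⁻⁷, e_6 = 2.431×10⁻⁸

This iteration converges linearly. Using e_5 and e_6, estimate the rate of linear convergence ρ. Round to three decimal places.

0.139

ρ ≈ e_6/e_5 = 2.431×10⁻⁸/1.754×10⁻⁷ = 0.13860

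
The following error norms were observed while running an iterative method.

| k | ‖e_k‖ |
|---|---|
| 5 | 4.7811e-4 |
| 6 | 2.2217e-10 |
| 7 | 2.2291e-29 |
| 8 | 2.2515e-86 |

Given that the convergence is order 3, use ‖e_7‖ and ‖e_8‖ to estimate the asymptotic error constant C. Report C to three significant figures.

C ≈ ‖e_8‖ / ‖e_7‖^3
  = 2.2515e-86 / (2.2291e-29)^3
  = 2.2515e-86 / 1.10761e-86 ≈ 2.0327

2.03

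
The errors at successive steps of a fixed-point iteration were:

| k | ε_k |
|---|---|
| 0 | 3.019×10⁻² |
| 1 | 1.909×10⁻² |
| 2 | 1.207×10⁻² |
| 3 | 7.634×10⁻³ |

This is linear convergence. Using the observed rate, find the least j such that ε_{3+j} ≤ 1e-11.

Rate ρ ≈ ε_3/ε_2 = 7.634×10⁻³/1.207×10⁻² = 0.6325.
After j more steps, ε_{3+j} ≈ 7.634×10⁻³·ρ^j; need ρ^j ≤ 1e-11/7.634×10⁻³ = 1.30993e-09.
j ≥ ln(1.30993e-09)/ln(0.6325) = -20.4533/-0.45808 = 44.650.
So 45 more iterations are needed.

45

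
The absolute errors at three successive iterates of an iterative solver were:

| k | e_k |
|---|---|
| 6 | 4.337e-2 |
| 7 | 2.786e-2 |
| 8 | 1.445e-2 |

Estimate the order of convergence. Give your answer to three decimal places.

1.483

p ≈ ln(e_8/e_7) / ln(e_7/e_6)
  = ln(1.445e-2/2.786e-2) / ln(2.786e-2/4.337e-2)
  = ln(0.518665) / ln(0.64238)
  = -0.656497 / -0.442575 ≈ 1.483358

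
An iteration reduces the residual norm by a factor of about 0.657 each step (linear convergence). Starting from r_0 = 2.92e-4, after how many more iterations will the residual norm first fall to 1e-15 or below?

63

After k steps, r_k ≈ 2.92e-4·0.657^k.
Need 0.657^k ≤ 1e-15/2.92e-4 = 3.42466e-12.
k ≥ ln(3.42466e-12)/ln(0.657) = -26.4000/-0.42007 = 62.847.
Smallest integer k = 63.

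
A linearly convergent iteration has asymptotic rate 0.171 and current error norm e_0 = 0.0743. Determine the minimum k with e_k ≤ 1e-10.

12

After k steps, e_k ≈ 0.0743·0.171^k.
Need 0.171^k ≤ 1e-10/0.0743 = 1.3459e-09.
k ≥ ln(1.3459e-09)/ln(0.171) = -20.4262/-1.76609 = 11.566.
Smallest integer k = 12.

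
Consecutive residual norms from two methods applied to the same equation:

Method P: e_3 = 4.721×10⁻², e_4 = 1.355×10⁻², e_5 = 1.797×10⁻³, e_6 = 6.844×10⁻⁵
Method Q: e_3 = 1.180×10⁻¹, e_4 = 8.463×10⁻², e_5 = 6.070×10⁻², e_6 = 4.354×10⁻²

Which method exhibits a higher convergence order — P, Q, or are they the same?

Method P: p ≈ ln(6.844×10⁻⁵/1.797×10⁻³)/ln(1.797×10⁻³/1.355×10⁻²) ≈ 1.62.
Method Q: p ≈ ln(4.354×10⁻²/6.070×10⁻²)/ln(6.070×10⁻²/8.463×10⁻²) ≈ 1.00.
Method P has the higher order (≈1.6 vs ≈1.0).

P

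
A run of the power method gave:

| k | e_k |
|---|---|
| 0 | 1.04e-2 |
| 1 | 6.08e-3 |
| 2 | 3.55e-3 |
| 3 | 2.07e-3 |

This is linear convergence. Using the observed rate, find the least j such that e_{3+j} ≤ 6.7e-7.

Rate ρ ≈ e_3/e_2 = 2.07e-3/3.55e-3 = 0.5831.
After j more steps, e_{3+j} ≈ 2.07e-3·ρ^j; need ρ^j ≤ 6.7e-7/2.07e-3 = 0.000323671.
j ≥ ln(0.000323671)/ln(0.5831) = -8.0358/-0.53940 = 14.898.
So 15 more iterations are needed.

15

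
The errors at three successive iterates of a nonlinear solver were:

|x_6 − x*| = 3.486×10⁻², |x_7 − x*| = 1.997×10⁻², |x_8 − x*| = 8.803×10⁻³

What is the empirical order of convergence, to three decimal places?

p ≈ ln(|x_8 − x*|/|x_7 − x*|) / ln(|x_7 − x*|/|x_6 − x*|)
  = ln(8.803×10⁻³/1.997×10⁻²) / ln(1.997×10⁻²/3.486×10⁻²)
  = ln(0.440811) / ln(0.572863)
  = -0.819139 / -0.557109 ≈ 1.470339

1.470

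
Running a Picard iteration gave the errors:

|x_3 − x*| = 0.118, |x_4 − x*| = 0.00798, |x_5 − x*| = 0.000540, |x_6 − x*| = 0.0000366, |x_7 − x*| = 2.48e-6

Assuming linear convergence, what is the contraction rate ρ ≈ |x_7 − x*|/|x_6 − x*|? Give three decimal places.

ρ ≈ |x_7 − x*|/|x_6 − x*| = 2.48e-6/0.0000366 = 0.06776

0.068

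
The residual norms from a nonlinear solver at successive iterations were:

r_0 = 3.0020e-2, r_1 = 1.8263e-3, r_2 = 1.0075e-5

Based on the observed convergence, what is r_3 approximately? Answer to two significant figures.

First estimate the order: p ≈ ln(r_2/r_1) / ln(r_1/r_0) = ln(1.0075e-5/1.8263e-3)/ln(1.8263e-3/3.0020e-2) = ln(0.00551662)/ln(0.0608361) ≈ 1.8574.
Then r_3 ≈ r_2·(r_2/r_1)^p = 1.0075e-5·(0.00551662)^1.8574 = 1.0075e-5·6.38827e-05 ≈ 6.436e-10.

6.4e-10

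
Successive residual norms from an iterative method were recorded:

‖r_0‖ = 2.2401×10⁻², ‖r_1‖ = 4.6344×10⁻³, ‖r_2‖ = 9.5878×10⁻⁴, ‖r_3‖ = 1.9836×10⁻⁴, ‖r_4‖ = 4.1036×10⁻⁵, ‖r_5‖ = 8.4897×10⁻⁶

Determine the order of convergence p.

1

Consecutive ratios: ‖r_5‖/‖r_4‖ = 8.4897×10⁻⁶/4.1036×10⁻⁵ = 0.206884, ‖r_4‖/‖r_3‖ = 4.1036×10⁻⁵/1.9836×10⁻⁴ = 0.206876.
p ≈ ln(0.206884)/ln(0.206876) = -1.5756/-1.5756 ≈ 1.00.
So the convergence is linear (order 1).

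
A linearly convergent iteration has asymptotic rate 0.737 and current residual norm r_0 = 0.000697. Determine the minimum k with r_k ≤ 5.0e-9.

After k steps, r_k ≈ 0.000697·0.737^k.
Need 0.737^k ≤ 5.0e-9/0.000697 = 7.1736e-06.
k ≥ ln(7.1736e-06)/ln(0.737) = -11.8451/-0.30517 = 38.815.
Smallest integer k = 39.

39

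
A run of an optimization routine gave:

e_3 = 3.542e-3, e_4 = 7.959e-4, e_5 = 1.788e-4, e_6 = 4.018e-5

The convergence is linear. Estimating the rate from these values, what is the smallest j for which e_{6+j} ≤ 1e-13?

Rate ρ ≈ e_6/e_5 = 4.018e-5/1.788e-4 = 0.2247.
After j more steps, e_{6+j} ≈ 4.018e-5·ρ^j; need ρ^j ≤ 1e-13/4.018e-5 = 2.4888e-09.
j ≥ ln(2.4888e-09)/ln(0.2247) = -19.8115/-1.49299 = 13.270.
So 14 more iterations are needed.

14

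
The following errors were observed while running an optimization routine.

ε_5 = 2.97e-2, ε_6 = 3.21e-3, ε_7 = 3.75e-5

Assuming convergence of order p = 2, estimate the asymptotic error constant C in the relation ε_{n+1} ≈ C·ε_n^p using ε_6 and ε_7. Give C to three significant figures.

C ≈ ε_7 / ε_6^2
  = 3.75e-5 / (3.21e-3)^2
  = 3.75e-5 / 1.03041e-05 ≈ 3.6393

3.64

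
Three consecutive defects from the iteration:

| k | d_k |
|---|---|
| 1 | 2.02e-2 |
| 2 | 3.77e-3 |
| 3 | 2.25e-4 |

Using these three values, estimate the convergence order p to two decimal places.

1.68

p ≈ ln(d_3/d_2) / ln(d_2/d_1)
  = ln(2.25e-4/3.77e-3) / ln(3.77e-3/2.02e-2)
  = ln(0.0596817) / ln(0.186634)
  = -2.81873 / -1.67861 ≈ 1.67920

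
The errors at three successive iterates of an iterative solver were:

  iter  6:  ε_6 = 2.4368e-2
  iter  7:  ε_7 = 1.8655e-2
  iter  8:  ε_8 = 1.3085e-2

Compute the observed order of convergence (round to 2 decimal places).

p ≈ ln(ε_8/ε_7) / ln(ε_7/ε_6)
  = ln(1.3085e-2/1.8655e-2) / ln(1.8655e-2/2.4368e-2)
  = ln(0.701421) / ln(0.765553)
  = -0.35465 / -0.26716 ≈ 1.32748

1.33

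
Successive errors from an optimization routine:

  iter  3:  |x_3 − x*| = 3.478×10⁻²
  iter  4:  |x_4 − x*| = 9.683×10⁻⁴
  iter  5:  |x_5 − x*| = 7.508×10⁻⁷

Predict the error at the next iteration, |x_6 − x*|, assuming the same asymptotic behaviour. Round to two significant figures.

4.5e-13

First estimate the order: p ≈ ln(|x_5 − x*|/|x_4 − x*|) / ln(|x_4 − x*|/|x_3 − x*|) = ln(7.508×10⁻⁷/9.683×10⁻⁴)/ln(9.683×10⁻⁴/3.478×10⁻²) = ln(0.00077538)/ln(0.0278407) ≈ 1.9999.
Then |x_6 − x*| ≈ |x_5 − x*|·(|x_5 − x*|/|x_4 − x*|)^p = 7.508×10⁻⁷·(0.00077538)^1.9999 = 7.508×10⁻⁷·6.01645e-07 ≈ 4.517e-13.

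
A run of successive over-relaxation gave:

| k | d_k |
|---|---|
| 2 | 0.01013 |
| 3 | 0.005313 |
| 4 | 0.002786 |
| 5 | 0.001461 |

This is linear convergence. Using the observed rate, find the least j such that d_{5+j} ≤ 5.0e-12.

31

Rate ρ ≈ d_5/d_4 = 0.001461/0.002786 = 0.5244.
After j more steps, d_{5+j} ≈ 0.001461·ρ^j; need ρ^j ≤ 5.0e-12/0.001461 = 3.42231e-09.
j ≥ ln(3.42231e-09)/ln(0.5244) = -19.4930/-0.64550 = 30.198.
So 31 more iterations are needed.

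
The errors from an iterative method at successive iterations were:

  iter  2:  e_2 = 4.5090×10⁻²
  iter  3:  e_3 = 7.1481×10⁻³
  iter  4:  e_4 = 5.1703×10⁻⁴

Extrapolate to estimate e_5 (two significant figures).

First estimate the order: p ≈ ln(e_4/e_3) / ln(e_3/e_2) = ln(5.1703×10⁻⁴/7.1481×10⁻³)/ln(7.1481×10⁻³/4.5090×10⁻²) = ln(0.0723311)/ln(0.15853) ≈ 1.4260.
Then e_5 ≈ e_4·(e_4/e_3)^p = 5.1703×10⁻⁴·(0.0723311)^1.4260 = 5.1703×10⁻⁴·0.0236264 ≈ 1.222e-05.

1.2e-5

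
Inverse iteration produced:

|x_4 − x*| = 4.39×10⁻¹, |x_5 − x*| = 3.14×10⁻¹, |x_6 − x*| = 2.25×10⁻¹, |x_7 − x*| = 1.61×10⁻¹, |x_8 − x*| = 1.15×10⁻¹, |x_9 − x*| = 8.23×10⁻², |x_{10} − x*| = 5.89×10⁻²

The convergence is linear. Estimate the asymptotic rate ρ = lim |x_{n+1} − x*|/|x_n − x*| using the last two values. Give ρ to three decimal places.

0.716

ρ ≈ |x_{10} − x*|/|x_9 − x*| = 5.89×10⁻²/8.23×10⁻² = 0.71567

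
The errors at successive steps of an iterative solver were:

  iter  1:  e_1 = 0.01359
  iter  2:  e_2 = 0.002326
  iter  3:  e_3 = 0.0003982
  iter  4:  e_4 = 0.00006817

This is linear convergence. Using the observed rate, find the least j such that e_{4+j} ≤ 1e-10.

8

Rate ρ ≈ e_4/e_3 = 0.00006817/0.0003982 = 0.1712.
After j more steps, e_{4+j} ≈ 0.00006817·ρ^j; need ρ^j ≤ 1e-10/0.00006817 = 1.46692e-06.
j ≥ ln(1.46692e-06)/ln(0.1712) = -13.4323/-1.76492 = 7.611.
So 8 more iterations are needed.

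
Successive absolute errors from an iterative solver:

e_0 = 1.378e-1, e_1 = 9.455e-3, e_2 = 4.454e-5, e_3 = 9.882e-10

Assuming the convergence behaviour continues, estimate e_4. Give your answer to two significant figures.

4.9e-19

First estimate the order: p ≈ ln(e_3/e_2) / ln(e_2/e_1) = ln(9.882e-10/4.454e-5)/ln(4.454e-5/9.455e-3) = ln(2.21868e-05)/ln(0.00471074) ≈ 2.0000.
Then e_4 ≈ e_3·(e_3/e_2)^p = 9.882e-10·(2.21868e-05)^2.0000 = 9.882e-10·4.92254e-10 ≈ 4.864e-19.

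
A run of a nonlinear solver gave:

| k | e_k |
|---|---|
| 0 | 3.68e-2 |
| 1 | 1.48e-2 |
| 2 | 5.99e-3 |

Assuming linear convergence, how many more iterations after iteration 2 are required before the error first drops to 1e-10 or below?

Rate ρ ≈ e_2/e_1 = 5.99e-3/1.48e-2 = 0.4047.
After j more steps, e_{2+j} ≈ 5.99e-3·ρ^j; need ρ^j ≤ 1e-10/5.99e-3 = 1.66945e-08.
j ≥ ln(1.66945e-08)/ln(0.4047) = -17.9082/-0.90461 = 19.797.
So 20 more iterations are needed.

20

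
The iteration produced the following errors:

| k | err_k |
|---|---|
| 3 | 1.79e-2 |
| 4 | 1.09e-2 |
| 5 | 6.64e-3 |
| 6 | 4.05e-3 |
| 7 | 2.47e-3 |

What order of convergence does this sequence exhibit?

1

Consecutive ratios: err_7/err_6 = 2.47e-3/4.05e-3 = 0.609877, err_6/err_5 = 4.05e-3/6.64e-3 = 0.60994.
p ≈ ln(0.609877)/ln(0.60994) = -0.4945/-0.4944 ≈ 1.00.
So the convergence is linear (order 1).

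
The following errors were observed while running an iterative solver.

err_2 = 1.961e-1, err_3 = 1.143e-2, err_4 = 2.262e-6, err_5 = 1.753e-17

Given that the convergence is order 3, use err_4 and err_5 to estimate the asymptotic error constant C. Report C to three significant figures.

C ≈ err_5 / err_4^3
  = 1.753e-17 / (2.262e-6)^3
  = 1.753e-17 / 1.15738e-17 ≈ 1.5146

1.51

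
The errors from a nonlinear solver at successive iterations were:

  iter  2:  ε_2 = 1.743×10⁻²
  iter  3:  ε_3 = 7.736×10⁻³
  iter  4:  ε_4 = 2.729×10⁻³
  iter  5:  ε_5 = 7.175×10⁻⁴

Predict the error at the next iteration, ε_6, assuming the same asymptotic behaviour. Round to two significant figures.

1.3e-4

First estimate the order: p ≈ ln(ε_5/ε_4) / ln(ε_4/ε_3) = ln(7.175×10⁻⁴/2.729×10⁻³)/ln(2.729×10⁻³/7.736×10⁻³) = ln(0.262917)/ln(0.352766) ≈ 1.2821.
Then ε_6 ≈ ε_5·(ε_5/ε_4)^p = 7.175×10⁻⁴·(0.262917)^1.2821 = 7.175×10⁻⁴·0.180364 ≈ 0.0001294.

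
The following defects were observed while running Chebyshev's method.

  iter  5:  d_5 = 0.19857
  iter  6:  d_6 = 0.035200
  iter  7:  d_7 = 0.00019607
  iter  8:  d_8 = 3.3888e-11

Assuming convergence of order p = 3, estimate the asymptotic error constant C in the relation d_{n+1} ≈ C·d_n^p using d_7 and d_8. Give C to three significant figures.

C ≈ d_8 / d_7^3
  = 3.3888e-11 / (0.00019607)^3
  = 3.3888e-11 / 7.53761e-12 ≈ 4.4959

4.50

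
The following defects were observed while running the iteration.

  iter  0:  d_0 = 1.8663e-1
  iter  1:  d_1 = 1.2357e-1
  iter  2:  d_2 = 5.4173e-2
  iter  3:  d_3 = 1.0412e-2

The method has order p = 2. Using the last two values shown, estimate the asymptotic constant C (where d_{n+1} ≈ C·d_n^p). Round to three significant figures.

C ≈ d_3 / d_2^2
  = 1.0412e-2 / (5.4173e-2)^2
  = 1.0412e-2 / 0.00293471 ≈ 3.5479

3.55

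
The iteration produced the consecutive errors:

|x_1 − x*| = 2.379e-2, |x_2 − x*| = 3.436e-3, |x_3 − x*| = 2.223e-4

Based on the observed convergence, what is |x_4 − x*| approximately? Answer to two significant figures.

4.6e-6

First estimate the order: p ≈ ln(|x_3 − x*|/|x_2 − x*|) / ln(|x_2 − x*|/|x_1 − x*|) = ln(2.223e-4/3.436e-3)/ln(3.436e-3/2.379e-2) = ln(0.0646973)/ln(0.14443) ≈ 1.4150.
Then |x_4 − x*| ≈ |x_3 − x*|·(|x_3 − x*|/|x_2 − x*|)^p = 2.223e-4·(0.0646973)^1.4150 = 2.223e-4·0.0207684 ≈ 4.617e-06.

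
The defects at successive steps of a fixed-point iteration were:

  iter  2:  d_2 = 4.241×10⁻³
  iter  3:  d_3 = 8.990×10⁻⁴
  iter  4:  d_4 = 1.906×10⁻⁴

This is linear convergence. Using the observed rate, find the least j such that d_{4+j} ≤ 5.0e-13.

Rate ρ ≈ d_4/d_3 = 1.906×10⁻⁴/8.990×10⁻⁴ = 0.2120.
After j more steps, d_{4+j} ≈ 1.906×10⁻⁴·ρ^j; need ρ^j ≤ 5.0e-13/1.906×10⁻⁴ = 2.62329e-09.
j ≥ ln(2.62329e-09)/ln(0.2120) = -19.7588/-1.55117 = 12.738.
So 13 more iterations are needed.

13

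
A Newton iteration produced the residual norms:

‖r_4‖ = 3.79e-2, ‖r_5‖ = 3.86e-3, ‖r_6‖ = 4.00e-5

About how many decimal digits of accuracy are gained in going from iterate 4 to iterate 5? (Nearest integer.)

1

Digits gained ≈ log₁₀(‖r_4‖/‖r_5‖) = log₁₀(3.79e-2/3.86e-3) = log₁₀(9.81865) ≈ 0.992.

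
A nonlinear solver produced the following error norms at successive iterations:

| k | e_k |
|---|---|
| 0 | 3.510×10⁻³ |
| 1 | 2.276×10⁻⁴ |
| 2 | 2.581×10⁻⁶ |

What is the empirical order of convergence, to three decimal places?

1.637

p ≈ ln(e_2/e_1) / ln(e_1/e_0)
  = ln(2.581×10⁻⁶/2.276×10⁻⁴) / ln(2.276×10⁻⁴/3.510×10⁻³)
  = ln(0.0113401) / ln(0.0648433)
  = -4.479410 / -2.735782 ≈ 1.637342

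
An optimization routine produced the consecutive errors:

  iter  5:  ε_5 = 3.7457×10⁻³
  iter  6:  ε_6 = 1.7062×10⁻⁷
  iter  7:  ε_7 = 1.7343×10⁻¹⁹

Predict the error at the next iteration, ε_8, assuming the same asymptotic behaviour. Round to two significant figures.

1.3e-52

First estimate the order: p ≈ ln(ε_7/ε_6) / ln(ε_6/ε_5) = ln(1.7343×10⁻¹⁹/1.7062×10⁻⁷)/ln(1.7062×10⁻⁷/3.7457×10⁻³) = ln(1.01647e-12)/ln(4.55509e-05) ≈ 2.7624.
Then ε_8 ≈ ε_7·(ε_7/ε_6)^p = 1.7343×10⁻¹⁹·(1.01647e-12)^2.7624 = 1.7343×10⁻¹⁹·7.42674e-34 ≈ 1.288e-52.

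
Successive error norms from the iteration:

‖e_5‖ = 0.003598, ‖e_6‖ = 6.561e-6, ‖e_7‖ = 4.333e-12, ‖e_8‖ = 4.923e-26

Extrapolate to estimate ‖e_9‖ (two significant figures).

1.7e-57

First estimate the order: p ≈ ln(‖e_8‖/‖e_7‖) / ln(‖e_7‖/‖e_6‖) = ln(4.923e-26/4.333e-12)/ln(4.333e-12/6.561e-6) = ln(1.13616e-14)/ln(6.60418e-07) ≈ 2.2563.
Then ‖e_9‖ ≈ ‖e_8‖·(‖e_8‖/‖e_7‖)^p = 4.923e-26·(1.13616e-14)^2.2563 = 4.923e-26·3.44261e-32 ≈ 1.695e-57.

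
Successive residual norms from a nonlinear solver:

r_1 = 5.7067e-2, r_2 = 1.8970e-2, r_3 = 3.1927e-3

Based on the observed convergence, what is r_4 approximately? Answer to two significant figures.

1.8e-4

First estimate the order: p ≈ ln(r_3/r_2) / ln(r_2/r_1) = ln(3.1927e-3/1.8970e-2)/ln(1.8970e-2/5.7067e-2) = ln(0.168303)/ln(0.332416) ≈ 1.6180.
Then r_4 ≈ r_3·(r_3/r_2)^p = 3.1927e-3·(0.168303)^1.6180 = 3.1927e-3·0.0559521 ≈ 0.0001786.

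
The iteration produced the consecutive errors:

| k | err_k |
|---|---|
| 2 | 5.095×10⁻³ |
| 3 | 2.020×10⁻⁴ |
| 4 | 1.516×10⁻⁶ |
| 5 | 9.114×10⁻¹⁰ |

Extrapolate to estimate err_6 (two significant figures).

1.2e-14

First estimate the order: p ≈ ln(err_5/err_4) / ln(err_4/err_3) = ln(9.114×10⁻¹⁰/1.516×10⁻⁶)/ln(1.516×10⁻⁶/2.020×10⁻⁴) = ln(0.000601187)/ln(0.00750495) ≈ 1.5160.
Then err_6 ≈ err_5·(err_5/err_4)^p = 9.114×10⁻¹⁰·(0.000601187)^1.5160 = 9.114×10⁻¹⁰·1.30912e-05 ≈ 1.193e-14.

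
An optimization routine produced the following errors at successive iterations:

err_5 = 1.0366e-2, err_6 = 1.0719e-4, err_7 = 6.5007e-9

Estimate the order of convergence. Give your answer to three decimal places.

p ≈ ln(err_7/err_6) / ln(err_6/err_5)
  = ln(6.5007e-9/1.0719e-4) / ln(1.0719e-4/1.0366e-2)
  = ln(6.06465e-05) / ln(0.0103405)
  = -9.710449 / -4.571687 ≈ 2.124041

2.124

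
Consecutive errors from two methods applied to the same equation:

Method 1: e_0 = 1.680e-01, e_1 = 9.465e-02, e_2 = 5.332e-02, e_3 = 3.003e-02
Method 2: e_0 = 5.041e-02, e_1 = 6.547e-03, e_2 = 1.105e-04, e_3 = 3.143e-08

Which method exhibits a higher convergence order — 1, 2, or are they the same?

Method 1: p ≈ ln(3.003e-02/5.332e-02)/ln(5.332e-02/9.465e-02) ≈ 1.00.
Method 2: p ≈ ln(3.143e-08/1.105e-04)/ln(1.105e-04/6.547e-03) ≈ 2.00.
Method 2 has the higher order (≈2.0 vs ≈1.0).

2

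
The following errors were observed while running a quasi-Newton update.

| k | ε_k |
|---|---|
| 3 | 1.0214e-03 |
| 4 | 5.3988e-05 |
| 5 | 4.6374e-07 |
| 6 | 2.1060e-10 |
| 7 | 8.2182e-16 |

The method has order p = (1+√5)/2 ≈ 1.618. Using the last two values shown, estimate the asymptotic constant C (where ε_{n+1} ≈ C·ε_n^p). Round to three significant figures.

C ≈ ε_7 / ε_6^1.618
  = 8.2182e-16 / (2.1060e-10)^1.618
  = 8.2182e-16 / 2.20473e-16 ≈ 3.7275

3.73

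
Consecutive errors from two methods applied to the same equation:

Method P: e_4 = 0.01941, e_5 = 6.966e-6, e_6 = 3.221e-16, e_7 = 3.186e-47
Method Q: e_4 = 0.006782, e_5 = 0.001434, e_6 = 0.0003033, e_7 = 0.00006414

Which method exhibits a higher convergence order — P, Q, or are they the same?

P

Method P: p ≈ ln(3.186e-47/3.221e-16)/ln(3.221e-16/6.966e-6) ≈ 3.00.
Method Q: p ≈ ln(0.00006414/0.0003033)/ln(0.0003033/0.001434) ≈ 1.00.
Method P has the higher order (≈3.0 vs ≈1.0).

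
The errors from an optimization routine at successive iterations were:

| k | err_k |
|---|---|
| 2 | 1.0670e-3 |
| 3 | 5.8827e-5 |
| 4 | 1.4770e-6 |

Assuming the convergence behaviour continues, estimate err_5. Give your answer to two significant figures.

1.4e-8

First estimate the order: p ≈ ln(err_4/err_3) / ln(err_3/err_2) = ln(1.4770e-6/5.8827e-5)/ln(5.8827e-5/1.0670e-3) = ln(0.0251075)/ln(0.0551331) ≈ 1.2714.
Then err_5 ≈ err_4·(err_4/err_3)^p = 1.4770e-6·(0.0251075)^1.2714 = 1.4770e-6·0.00923656 ≈ 1.364e-08.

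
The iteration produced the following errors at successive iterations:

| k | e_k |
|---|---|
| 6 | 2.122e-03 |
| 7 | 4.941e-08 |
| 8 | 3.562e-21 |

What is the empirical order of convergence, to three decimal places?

p ≈ ln(e_8/e_7) / ln(e_7/e_6)
  = ln(3.562e-21/4.941e-08) / ln(4.941e-08/2.122e-03)
  = ln(7.20907e-14) / ln(2.32846e-05)
  = -30.260851 / -10.667718 ≈ 2.836675

2.837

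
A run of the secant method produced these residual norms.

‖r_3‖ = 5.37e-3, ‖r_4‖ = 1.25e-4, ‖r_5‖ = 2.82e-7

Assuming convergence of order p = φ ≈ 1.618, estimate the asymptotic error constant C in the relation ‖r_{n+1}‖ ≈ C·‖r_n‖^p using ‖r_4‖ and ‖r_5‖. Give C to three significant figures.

0.583

C ≈ ‖r_5‖ / ‖r_4‖^1.618
  = 2.82e-7 / (1.25e-4)^1.618
  = 2.82e-7 / 4.8395e-07 ≈ 0.5827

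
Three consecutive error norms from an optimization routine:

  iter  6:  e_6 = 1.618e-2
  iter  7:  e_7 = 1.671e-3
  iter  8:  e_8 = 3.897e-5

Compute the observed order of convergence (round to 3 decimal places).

1.655

p ≈ ln(e_8/e_7) / ln(e_7/e_6)
  = ln(3.897e-5/1.671e-3) / ln(1.671e-3/1.618e-2)
  = ln(0.0233214) / ln(0.103276)
  = -3.758384 / -2.270350 ≈ 1.655421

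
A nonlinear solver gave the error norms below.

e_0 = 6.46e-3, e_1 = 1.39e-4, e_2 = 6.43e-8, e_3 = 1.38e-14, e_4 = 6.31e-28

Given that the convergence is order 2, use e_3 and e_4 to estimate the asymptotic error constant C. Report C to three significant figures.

C ≈ e_4 / e_3^2
  = 6.31e-28 / (1.38e-14)^2
  = 6.31e-28 / 1.9044e-28 ≈ 3.3134

3.31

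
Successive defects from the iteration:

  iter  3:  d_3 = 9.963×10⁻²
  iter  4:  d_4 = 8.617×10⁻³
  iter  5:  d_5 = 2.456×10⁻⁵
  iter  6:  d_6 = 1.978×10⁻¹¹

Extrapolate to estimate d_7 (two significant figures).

5.1e-26

First estimate the order: p ≈ ln(d_6/d_5) / ln(d_5/d_4) = ln(1.978×10⁻¹¹/2.456×10⁻⁵)/ln(2.456×10⁻⁵/8.617×10⁻³) = ln(8.05375e-07)/ln(0.00285018) ≈ 2.3944.
Then d_7 ≈ d_6·(d_6/d_5)^p = 1.978×10⁻¹¹·(8.05375e-07)^2.3944 = 1.978×10⁻¹¹·2.56166e-15 ≈ 5.067e-26.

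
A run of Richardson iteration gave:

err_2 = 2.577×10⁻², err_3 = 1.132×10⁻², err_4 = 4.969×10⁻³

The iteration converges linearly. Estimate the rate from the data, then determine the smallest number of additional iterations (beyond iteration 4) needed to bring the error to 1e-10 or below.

Rate ρ ≈ err_4/err_3 = 4.969×10⁻³/1.132×10⁻² = 0.4390.
After j more steps, err_{4+j} ≈ 4.969×10⁻³·ρ^j; need ρ^j ≤ 1e-10/4.969×10⁻³ = 2.01248e-08.
j ≥ ln(2.01248e-08)/ln(0.4390) = -17.7213/-0.82326 = 21.526.
So 22 more iterations are needed.

22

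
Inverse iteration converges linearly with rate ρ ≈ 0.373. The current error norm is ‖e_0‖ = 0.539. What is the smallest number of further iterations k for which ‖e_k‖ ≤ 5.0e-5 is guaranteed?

After k steps, ‖e_k‖ ≈ 0.539·0.373^k.
Need 0.373^k ≤ 5.0e-5/0.539 = 9.27644e-05.
k ≥ ln(9.27644e-05)/ln(0.373) = -9.2854/-0.98618 = 9.416.
Smallest integer k = 10.

10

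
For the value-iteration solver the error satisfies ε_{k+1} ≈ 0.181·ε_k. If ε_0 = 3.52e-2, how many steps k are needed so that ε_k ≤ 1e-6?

After k steps, ε_k ≈ 3.52e-2·0.181^k.
Need 0.181^k ≤ 1e-6/3.52e-2 = 2.84091e-05.
k ≥ ln(2.84091e-05)/ln(0.181) = -10.4688/-1.70926 = 6.125.
Smallest integer k = 7.

7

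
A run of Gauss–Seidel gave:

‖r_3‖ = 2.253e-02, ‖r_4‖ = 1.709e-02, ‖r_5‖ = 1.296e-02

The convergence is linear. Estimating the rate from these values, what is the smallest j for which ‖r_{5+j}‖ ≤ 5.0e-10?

Rate ρ ≈ ‖r_5‖/‖r_4‖ = 1.296e-02/1.709e-02 = 0.7583.
After j more steps, ‖r_{5+j}‖ ≈ 1.296e-02·ρ^j; need ρ^j ≤ 5.0e-10/1.296e-02 = 3.85802e-08.
j ≥ ln(3.85802e-08)/ln(0.7583) = -17.0705/-0.27668 = 61.698.
So 62 more iterations are needed.

62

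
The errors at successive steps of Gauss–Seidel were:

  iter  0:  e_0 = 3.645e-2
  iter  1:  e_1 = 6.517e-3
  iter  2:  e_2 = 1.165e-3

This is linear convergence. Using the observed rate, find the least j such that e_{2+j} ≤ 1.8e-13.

Rate ρ ≈ e_2/e_1 = 1.165e-3/6.517e-3 = 0.1788.
After j more steps, e_{2+j} ≈ 1.165e-3·ρ^j; need ρ^j ≤ 1.8e-13/1.165e-3 = 1.54506e-10.
j ≥ ln(1.54506e-10)/ln(0.1788) = -22.5908/-1.72149 = 13.123.
So 14 more iterations are needed.

14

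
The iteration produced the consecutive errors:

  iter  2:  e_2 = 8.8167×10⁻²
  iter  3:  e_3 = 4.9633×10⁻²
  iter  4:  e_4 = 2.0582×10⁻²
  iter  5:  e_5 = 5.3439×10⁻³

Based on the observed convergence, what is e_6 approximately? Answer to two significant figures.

6.8e-4

First estimate the order: p ≈ ln(e_5/e_4) / ln(e_4/e_3) = ln(5.3439×10⁻³/2.0582×10⁻²)/ln(2.0582×10⁻²/4.9633×10⁻²) = ln(0.259639)/ln(0.414684) ≈ 1.5319.
Then e_6 ≈ e_5·(e_5/e_4)^p = 5.3439×10⁻³·(0.259639)^1.5319 = 5.3439×10⁻³·0.126728 ≈ 0.0006772.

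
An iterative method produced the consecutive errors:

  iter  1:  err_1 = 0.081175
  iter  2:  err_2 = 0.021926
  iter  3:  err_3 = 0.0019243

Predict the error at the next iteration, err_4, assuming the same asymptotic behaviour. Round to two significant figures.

First estimate the order: p ≈ ln(err_3/err_2) / ln(err_2/err_1) = ln(0.0019243/0.021926)/ln(0.021926/0.081175) = ln(0.0877634)/ln(0.270108) ≈ 1.8588.
Then err_4 ≈ err_3·(err_3/err_2)^p = 0.0019243·(0.0877634)^1.8588 = 0.0019243·0.01086 ≈ 2.09e-05.

2.1e-5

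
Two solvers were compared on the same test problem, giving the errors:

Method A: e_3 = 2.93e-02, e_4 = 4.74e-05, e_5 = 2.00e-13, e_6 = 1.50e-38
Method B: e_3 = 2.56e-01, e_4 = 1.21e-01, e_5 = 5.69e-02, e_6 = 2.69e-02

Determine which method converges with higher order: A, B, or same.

A

Method A: p ≈ ln(1.50e-38/2.00e-13)/ln(2.00e-13/4.74e-05) ≈ 3.00.
Method B: p ≈ ln(2.69e-02/5.69e-02)/ln(5.69e-02/1.21e-01) ≈ 0.99.
Method A has the higher order (≈3.0 vs ≈1.0).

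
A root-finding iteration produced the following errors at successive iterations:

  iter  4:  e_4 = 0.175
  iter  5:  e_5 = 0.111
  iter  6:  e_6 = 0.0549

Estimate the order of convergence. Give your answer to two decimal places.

1.55

p ≈ ln(e_6/e_5) / ln(e_5/e_4)
  = ln(0.0549/0.111) / ln(0.111/0.175)
  = ln(0.494595) / ln(0.634286)
  = -0.70402 / -0.45526 ≈ 1.54641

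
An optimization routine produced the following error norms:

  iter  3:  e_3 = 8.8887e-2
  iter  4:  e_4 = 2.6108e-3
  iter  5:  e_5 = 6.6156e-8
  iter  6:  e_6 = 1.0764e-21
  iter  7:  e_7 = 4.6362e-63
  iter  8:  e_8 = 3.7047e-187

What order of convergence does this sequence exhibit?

Consecutive ratios: e_8/e_7 = 3.7047e-187/4.6362e-63 = 7.99081e-125, e_7/e_6 = 4.6362e-63/1.0764e-21 = 4.30713e-42.
p ≈ ln(7.99081e-125)/ln(4.30713e-42) = -285.7448/-95.2483 ≈ 3.00.
So the convergence is cubic (order 3).

3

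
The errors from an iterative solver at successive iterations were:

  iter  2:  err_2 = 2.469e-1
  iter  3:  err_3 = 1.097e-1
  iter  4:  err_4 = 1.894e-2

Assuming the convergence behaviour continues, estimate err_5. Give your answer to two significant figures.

4.2e-4

First estimate the order: p ≈ ln(err_4/err_3) / ln(err_3/err_2) = ln(1.894e-2/1.097e-1)/ln(1.097e-1/2.469e-1) = ln(0.172653)/ln(0.444309) ≈ 2.1652.
Then err_5 ≈ err_4·(err_4/err_3)^p = 1.894e-2·(0.172653)^2.1652 = 1.894e-2·0.0223013 ≈ 0.0004224.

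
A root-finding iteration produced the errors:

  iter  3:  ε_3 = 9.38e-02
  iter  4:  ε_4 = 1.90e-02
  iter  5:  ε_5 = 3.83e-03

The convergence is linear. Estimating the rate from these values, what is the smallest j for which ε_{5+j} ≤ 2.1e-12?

Rate ρ ≈ ε_5/ε_4 = 3.83e-03/1.90e-02 = 0.2016.
After j more steps, ε_{5+j} ≈ 3.83e-03·ρ^j; need ρ^j ≤ 2.1e-12/3.83e-03 = 5.48303e-10.
j ≥ ln(5.48303e-10)/ln(0.2016) = -21.3242/-1.60147 = 13.315.
So 14 more iterations are needed.

14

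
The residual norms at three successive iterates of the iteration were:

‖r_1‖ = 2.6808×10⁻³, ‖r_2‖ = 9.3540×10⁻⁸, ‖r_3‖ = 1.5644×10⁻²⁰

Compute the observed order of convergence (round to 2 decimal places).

p ≈ ln(‖r_3‖/‖r_2‖) / ln(‖r_2‖/‖r_1‖)
  = ln(1.5644×10⁻²⁰/9.3540×10⁻⁸) / ln(9.3540×10⁻⁸/2.6808×10⁻³)
  = ln(1.67244e-13) / ln(3.48926e-05)
  = -29.41932 / -10.26324 ≈ 2.86647

2.87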